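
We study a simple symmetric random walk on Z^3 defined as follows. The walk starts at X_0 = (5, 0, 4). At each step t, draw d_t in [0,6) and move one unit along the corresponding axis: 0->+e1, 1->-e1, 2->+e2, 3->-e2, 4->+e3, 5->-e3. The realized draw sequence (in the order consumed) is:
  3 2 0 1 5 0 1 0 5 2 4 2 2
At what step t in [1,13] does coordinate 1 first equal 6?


3

t=0: X=(5, 0, 4), d=3 → -e2, X_1=(5, -1, 4)
t=1: X=(5, -1, 4), d=2 → +e2, X_2=(5, 0, 4)
t=2: X=(5, 0, 4), d=0 → +e1, X_3=(6, 0, 4)
t=3: X=(6, 0, 4), d=1 → -e1, X_4=(5, 0, 4)
t=4: X=(5, 0, 4), d=5 → -e3, X_5=(5, 0, 3)
t=5: X=(5, 0, 3), d=0 → +e1, X_6=(6, 0, 3)
t=6: X=(6, 0, 3), d=1 → -e1, X_7=(5, 0, 3)
t=7: X=(5, 0, 3), d=0 → +e1, X_8=(6, 0, 3)
t=8: X=(6, 0, 3), d=5 → -e3, X_9=(6, 0, 2)
t=9: X=(6, 0, 2), d=2 → +e2, X_10=(6, 1, 2)
t=10: X=(6, 1, 2), d=4 → +e3, X_11=(6, 1, 3)
t=11: X=(6, 1, 3), d=2 → +e2, X_12=(6, 2, 3)
t=12: X=(6, 2, 3), d=2 → +e2, X_13=(6, 3, 3)


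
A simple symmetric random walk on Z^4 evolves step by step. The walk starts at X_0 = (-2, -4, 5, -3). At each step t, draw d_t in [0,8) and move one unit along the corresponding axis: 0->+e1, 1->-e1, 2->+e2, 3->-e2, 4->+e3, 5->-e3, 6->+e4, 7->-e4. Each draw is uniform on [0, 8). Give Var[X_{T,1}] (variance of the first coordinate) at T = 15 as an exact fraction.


Outcome values over d=0..7: [1, -1, 0, 0, 0, 0, 0, 0]
Σy = 0, Σy² = 2, M = 8
μ = 0/8 = 0,  σ² = 2/8 − (0)² = 1/4
Independent increments: Var[X_15] = 15·σ² = 15·(1/4) = 15/4

15/4


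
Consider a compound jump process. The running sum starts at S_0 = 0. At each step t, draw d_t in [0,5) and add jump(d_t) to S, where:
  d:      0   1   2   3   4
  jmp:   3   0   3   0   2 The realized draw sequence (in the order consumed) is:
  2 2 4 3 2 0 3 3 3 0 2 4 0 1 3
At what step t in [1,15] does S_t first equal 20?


11

t=0: S=0, d=2, jump=3, S_1=3
t=1: S=3, d=2, jump=3, S_2=6
t=2: S=6, d=4, jump=2, S_3=8
t=3: S=8, d=3, jump=0, S_4=8
t=4: S=8, d=2, jump=3, S_5=11
t=5: S=11, d=0, jump=3, S_6=14
t=6: S=14, d=3, jump=0, S_7=14
t=7: S=14, d=3, jump=0, S_8=14
t=8: S=14, d=3, jump=0, S_9=14
t=9: S=14, d=0, jump=3, S_10=17
t=10: S=17, d=2, jump=3, S_11=20
t=11: S=20, d=4, jump=2, S_12=22
t=12: S=22, d=0, jump=3, S_13=25
t=13: S=25, d=1, jump=0, S_14=25
t=14: S=25, d=3, jump=0, S_15=25


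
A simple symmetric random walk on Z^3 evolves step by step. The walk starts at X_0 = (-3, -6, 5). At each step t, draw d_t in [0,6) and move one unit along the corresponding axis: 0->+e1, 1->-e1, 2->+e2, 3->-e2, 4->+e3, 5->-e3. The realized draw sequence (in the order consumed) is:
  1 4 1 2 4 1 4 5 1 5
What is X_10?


t=0: X=(-3, -6, 5), d=1 → -e1, X_1=(-4, -6, 5)
t=1: X=(-4, -6, 5), d=4 → +e3, X_2=(-4, -6, 6)
t=2: X=(-4, -6, 6), d=1 → -e1, X_3=(-5, -6, 6)
t=3: X=(-5, -6, 6), d=2 → +e2, X_4=(-5, -5, 6)
t=4: X=(-5, -5, 6), d=4 → +e3, X_5=(-5, -5, 7)
t=5: X=(-5, -5, 7), d=1 → -e1, X_6=(-6, -5, 7)
t=6: X=(-6, -5, 7), d=4 → +e3, X_7=(-6, -5, 8)
t=7: X=(-6, -5, 8), d=5 → -e3, X_8=(-6, -5, 7)
t=8: X=(-6, -5, 7), d=1 → -e1, X_9=(-7, -5, 7)
t=9: X=(-7, -5, 7), d=5 → -e3, X_10=(-7, -5, 6)

(-7, -5, 6)


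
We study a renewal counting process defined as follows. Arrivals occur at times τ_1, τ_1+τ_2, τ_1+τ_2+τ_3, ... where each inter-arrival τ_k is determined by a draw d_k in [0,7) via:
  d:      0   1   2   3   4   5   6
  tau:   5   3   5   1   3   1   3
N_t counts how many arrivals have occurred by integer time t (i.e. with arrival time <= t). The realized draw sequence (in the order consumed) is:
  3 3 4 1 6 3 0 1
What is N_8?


4

draw d_1=3: τ_1=1, arrival time A_1=1
draw d_2=3: τ_2=1, arrival time A_2=2
draw d_3=4: τ_3=3, arrival time A_3=5
draw d_4=1: τ_4=3, arrival time A_4=8
draw d_5=6: τ_5=3, arrival time A_5=11
draw d_6=3: τ_6=1, arrival time A_6=12
draw d_7=0: τ_7=5, arrival time A_7=17
draw d_8=1: τ_8=3, arrival time A_8=20
N_t over t=0..8: 0:0 1:1 2:2 3:2 4:2 5:3 6:3 7:3 8:4


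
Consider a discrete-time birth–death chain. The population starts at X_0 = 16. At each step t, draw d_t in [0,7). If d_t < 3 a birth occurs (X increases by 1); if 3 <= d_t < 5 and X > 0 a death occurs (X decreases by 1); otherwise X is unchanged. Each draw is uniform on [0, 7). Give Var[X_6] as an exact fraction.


X can drop by at most 1 per step and X_0 = 16 > T = 6, so X_t >= 16 − t >= 10 > 0 for every t <= 6: the floor at 0 (the 'and X > 0' condition) never binds. Hence X_6 = X_0 + Σ_{t<6} Y_t with i.i.d. increments Y_t = y(d_t) ∈ {+1, −1, 0}.
Outcome values over d=0..6: [1, 1, 1, -1, -1, 0, 0]
Σy = 1, Σy² = 5, M = 7
μ = 1/7 = 1/7,  σ² = 5/7 − (1/7)² = 34/49
Independent increments: Var[X_6] = 6·σ² = 6·(34/49) = 204/49

204/49


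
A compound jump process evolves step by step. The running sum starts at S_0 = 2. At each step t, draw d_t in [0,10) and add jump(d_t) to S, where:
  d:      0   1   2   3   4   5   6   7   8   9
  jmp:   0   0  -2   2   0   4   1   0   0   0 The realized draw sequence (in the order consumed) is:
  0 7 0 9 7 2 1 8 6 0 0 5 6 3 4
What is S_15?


8

t=0: S=2, d=0, jump=0, S_1=2
t=1: S=2, d=7, jump=0, S_2=2
t=2: S=2, d=0, jump=0, S_3=2
t=3: S=2, d=9, jump=0, S_4=2
t=4: S=2, d=7, jump=0, S_5=2
t=5: S=2, d=2, jump=-2, S_6=0
t=6: S=0, d=1, jump=0, S_7=0
t=7: S=0, d=8, jump=0, S_8=0
t=8: S=0, d=6, jump=1, S_9=1
t=9: S=1, d=0, jump=0, S_10=1
t=10: S=1, d=0, jump=0, S_11=1
t=11: S=1, d=5, jump=4, S_12=5
t=12: S=5, d=6, jump=1, S_13=6
t=13: S=6, d=3, jump=2, S_14=8
t=14: S=8, d=4, jump=0, S_15=8


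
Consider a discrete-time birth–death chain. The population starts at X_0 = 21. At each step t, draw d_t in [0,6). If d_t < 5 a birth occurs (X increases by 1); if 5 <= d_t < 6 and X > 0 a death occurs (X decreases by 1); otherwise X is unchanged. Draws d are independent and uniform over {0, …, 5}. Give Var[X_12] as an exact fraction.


X can drop by at most 1 per step and X_0 = 21 > T = 12, so X_t >= 21 − t >= 9 > 0 for every t <= 12: the floor at 0 (the 'and X > 0' condition) never binds. Hence X_12 = X_0 + Σ_{t<12} Y_t with i.i.d. increments Y_t = y(d_t) ∈ {+1, −1, 0}.
Outcome values over d=0..5: [1, 1, 1, 1, 1, -1]
Σy = 4, Σy² = 6, M = 6
μ = 4/6 = 2/3,  σ² = 6/6 − (2/3)² = 5/9
Independent increments: Var[X_12] = 12·σ² = 12·(5/9) = 20/3

20/3


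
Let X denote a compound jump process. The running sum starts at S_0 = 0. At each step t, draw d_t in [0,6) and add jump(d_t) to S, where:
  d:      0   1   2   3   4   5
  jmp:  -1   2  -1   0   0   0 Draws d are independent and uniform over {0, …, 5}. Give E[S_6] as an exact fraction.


0

Outcome values over d=0..5: [-1, 2, -1, 0, 0, 0]
Σy = 0, Σy² = 6, M = 6
μ = 0/6 = 0,  σ² = 6/6 − (0)² = 1
E[S_6] = 0 + 6·(0) = 0


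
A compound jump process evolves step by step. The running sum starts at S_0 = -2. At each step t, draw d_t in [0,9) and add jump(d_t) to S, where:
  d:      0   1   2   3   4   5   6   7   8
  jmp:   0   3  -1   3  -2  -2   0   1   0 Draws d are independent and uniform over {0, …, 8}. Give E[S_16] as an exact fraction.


14/9

Outcome values over d=0..8: [0, 3, -1, 3, -2, -2, 0, 1, 0]
Σy = 2, Σy² = 28, M = 9
μ = 2/9 = 2/9,  σ² = 28/9 − (2/9)² = 248/81
E[S_16] = -2 + 16·(2/9) = 14/9


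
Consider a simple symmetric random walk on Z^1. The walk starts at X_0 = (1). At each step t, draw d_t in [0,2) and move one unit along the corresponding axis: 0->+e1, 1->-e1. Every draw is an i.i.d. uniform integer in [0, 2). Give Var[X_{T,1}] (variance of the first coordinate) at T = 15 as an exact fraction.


Outcome values over d=0..1: [1, -1]
Σy = 0, Σy² = 2, M = 2
μ = 0/2 = 0,  σ² = 2/2 − (0)² = 1
Independent increments: Var[X_15] = 15·σ² = 15·(1) = 15

15


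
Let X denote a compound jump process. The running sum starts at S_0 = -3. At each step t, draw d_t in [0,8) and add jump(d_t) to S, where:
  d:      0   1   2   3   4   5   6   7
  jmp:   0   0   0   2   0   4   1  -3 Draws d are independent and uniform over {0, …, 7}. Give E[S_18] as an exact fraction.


6

Outcome values over d=0..7: [0, 0, 0, 2, 0, 4, 1, -3]
Σy = 4, Σy² = 30, M = 8
μ = 4/8 = 1/2,  σ² = 30/8 − (1/2)² = 7/2
E[S_18] = -3 + 18·(1/2) = 6


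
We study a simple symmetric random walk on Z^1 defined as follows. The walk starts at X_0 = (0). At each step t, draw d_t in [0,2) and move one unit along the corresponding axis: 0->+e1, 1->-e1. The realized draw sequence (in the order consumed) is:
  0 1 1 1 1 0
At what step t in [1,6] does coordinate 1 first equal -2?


4

t=0: X=(0), d=0 → +e1, X_1=(1)
t=1: X=(1), d=1 → -e1, X_2=(0)
t=2: X=(0), d=1 → -e1, X_3=(-1)
t=3: X=(-1), d=1 → -e1, X_4=(-2)
t=4: X=(-2), d=1 → -e1, X_5=(-3)
t=5: X=(-3), d=0 → +e1, X_6=(-2)


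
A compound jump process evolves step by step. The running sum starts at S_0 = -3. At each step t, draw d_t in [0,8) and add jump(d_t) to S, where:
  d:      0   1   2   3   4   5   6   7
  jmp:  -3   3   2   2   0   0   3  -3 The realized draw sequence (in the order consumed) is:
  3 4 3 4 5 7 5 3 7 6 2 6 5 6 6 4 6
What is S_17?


t=0: S=-3, d=3, jump=2, S_1=-1
t=1: S=-1, d=4, jump=0, S_2=-1
t=2: S=-1, d=3, jump=2, S_3=1
t=3: S=1, d=4, jump=0, S_4=1
t=4: S=1, d=5, jump=0, S_5=1
t=5: S=1, d=7, jump=-3, S_6=-2
t=6: S=-2, d=5, jump=0, S_7=-2
t=7: S=-2, d=3, jump=2, S_8=0
t=8: S=0, d=7, jump=-3, S_9=-3
t=9: S=-3, d=6, jump=3, S_10=0
t=10: S=0, d=2, jump=2, S_11=2
t=11: S=2, d=6, jump=3, S_12=5
t=12: S=5, d=5, jump=0, S_13=5
t=13: S=5, d=6, jump=3, S_14=8
t=14: S=8, d=6, jump=3, S_15=11
t=15: S=11, d=4, jump=0, S_16=11
t=16: S=11, d=6, jump=3, S_17=14

14


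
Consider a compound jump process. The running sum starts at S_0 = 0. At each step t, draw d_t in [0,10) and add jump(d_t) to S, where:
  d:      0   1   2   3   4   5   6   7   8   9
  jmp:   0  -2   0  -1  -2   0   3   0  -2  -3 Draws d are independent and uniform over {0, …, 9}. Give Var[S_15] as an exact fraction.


Outcome values over d=0..9: [0, -2, 0, -1, -2, 0, 3, 0, -2, -3]
Σy = -7, Σy² = 31, M = 10
μ = -7/10 = -7/10,  σ² = 31/10 − (-7/10)² = 261/100
Independent increments: Var[S_15] = 15·σ² = 15·(261/100) = 783/20

783/20


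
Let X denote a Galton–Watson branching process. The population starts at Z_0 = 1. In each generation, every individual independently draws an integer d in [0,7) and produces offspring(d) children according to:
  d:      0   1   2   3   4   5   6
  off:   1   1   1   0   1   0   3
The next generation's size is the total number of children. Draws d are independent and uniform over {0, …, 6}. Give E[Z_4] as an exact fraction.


Outcome values over d=0..6: [1, 1, 1, 0, 1, 0, 3]
Σy = 7, Σy² = 13, M = 7
μ = 7/7 = 1,  σ² = 13/7 − (1)² = 6/7
E[Z_0] = 1
E[Z_1] = 1·E[Z_0] = 1
E[Z_2] = 1·E[Z_1] = 1
E[Z_3] = 1·E[Z_2] = 1
E[Z_4] = 1·E[Z_3] = 1

1


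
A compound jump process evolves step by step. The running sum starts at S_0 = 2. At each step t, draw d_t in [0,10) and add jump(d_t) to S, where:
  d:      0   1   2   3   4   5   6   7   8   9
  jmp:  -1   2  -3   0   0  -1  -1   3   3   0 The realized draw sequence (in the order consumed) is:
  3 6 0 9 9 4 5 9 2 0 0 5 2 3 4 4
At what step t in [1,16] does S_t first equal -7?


12

t=0: S=2, d=3, jump=0, S_1=2
t=1: S=2, d=6, jump=-1, S_2=1
t=2: S=1, d=0, jump=-1, S_3=0
t=3: S=0, d=9, jump=0, S_4=0
t=4: S=0, d=9, jump=0, S_5=0
t=5: S=0, d=4, jump=0, S_6=0
t=6: S=0, d=5, jump=-1, S_7=-1
t=7: S=-1, d=9, jump=0, S_8=-1
t=8: S=-1, d=2, jump=-3, S_9=-4
t=9: S=-4, d=0, jump=-1, S_10=-5
t=10: S=-5, d=0, jump=-1, S_11=-6
t=11: S=-6, d=5, jump=-1, S_12=-7
t=12: S=-7, d=2, jump=-3, S_13=-10
t=13: S=-10, d=3, jump=0, S_14=-10
t=14: S=-10, d=4, jump=0, S_15=-10
t=15: S=-10, d=4, jump=0, S_16=-10


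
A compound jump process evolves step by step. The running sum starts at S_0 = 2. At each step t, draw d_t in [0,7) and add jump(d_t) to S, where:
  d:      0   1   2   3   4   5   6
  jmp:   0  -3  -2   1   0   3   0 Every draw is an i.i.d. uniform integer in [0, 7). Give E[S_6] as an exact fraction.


Outcome values over d=0..6: [0, -3, -2, 1, 0, 3, 0]
Σy = -1, Σy² = 23, M = 7
μ = -1/7 = -1/7,  σ² = 23/7 − (-1/7)² = 160/49
E[S_6] = 2 + 6·(-1/7) = 8/7

8/7


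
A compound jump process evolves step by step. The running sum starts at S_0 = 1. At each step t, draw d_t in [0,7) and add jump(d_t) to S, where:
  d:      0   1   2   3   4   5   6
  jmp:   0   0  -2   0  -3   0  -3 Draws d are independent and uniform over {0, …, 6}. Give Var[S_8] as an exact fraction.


Outcome values over d=0..6: [0, 0, -2, 0, -3, 0, -3]
Σy = -8, Σy² = 22, M = 7
μ = -8/7 = -8/7,  σ² = 22/7 − (-8/7)² = 90/49
Independent increments: Var[S_8] = 8·σ² = 8·(90/49) = 720/49

720/49


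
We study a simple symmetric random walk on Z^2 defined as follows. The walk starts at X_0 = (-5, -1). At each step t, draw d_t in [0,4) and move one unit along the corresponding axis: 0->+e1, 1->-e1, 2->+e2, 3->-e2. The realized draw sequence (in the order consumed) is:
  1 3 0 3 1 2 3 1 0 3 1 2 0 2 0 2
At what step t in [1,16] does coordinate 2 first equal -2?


2

t=0: X=(-5, -1), d=1 → -e1, X_1=(-6, -1)
t=1: X=(-6, -1), d=3 → -e2, X_2=(-6, -2)
t=2: X=(-6, -2), d=0 → +e1, X_3=(-5, -2)
t=3: X=(-5, -2), d=3 → -e2, X_4=(-5, -3)
t=4: X=(-5, -3), d=1 → -e1, X_5=(-6, -3)
t=5: X=(-6, -3), d=2 → +e2, X_6=(-6, -2)
t=6: X=(-6, -2), d=3 → -e2, X_7=(-6, -3)
t=7: X=(-6, -3), d=1 → -e1, X_8=(-7, -3)
t=8: X=(-7, -3), d=0 → +e1, X_9=(-6, -3)
t=9: X=(-6, -3), d=3 → -e2, X_10=(-6, -4)
t=10: X=(-6, -4), d=1 → -e1, X_11=(-7, -4)
t=11: X=(-7, -4), d=2 → +e2, X_12=(-7, -3)
t=12: X=(-7, -3), d=0 → +e1, X_13=(-6, -3)
t=13: X=(-6, -3), d=2 → +e2, X_14=(-6, -2)
t=14: X=(-6, -2), d=0 → +e1, X_15=(-5, -2)
t=15: X=(-5, -2), d=2 → +e2, X_16=(-5, -1)


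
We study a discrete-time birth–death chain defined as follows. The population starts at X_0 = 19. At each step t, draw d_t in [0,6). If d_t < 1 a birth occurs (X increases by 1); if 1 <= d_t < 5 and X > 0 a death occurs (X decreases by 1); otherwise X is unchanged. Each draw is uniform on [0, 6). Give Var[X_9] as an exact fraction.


X can drop by at most 1 per step and X_0 = 19 > T = 9, so X_t >= 19 − t >= 10 > 0 for every t <= 9: the floor at 0 (the 'and X > 0' condition) never binds. Hence X_9 = X_0 + Σ_{t<9} Y_t with i.i.d. increments Y_t = y(d_t) ∈ {+1, −1, 0}.
Outcome values over d=0..5: [1, -1, -1, -1, -1, 0]
Σy = -3, Σy² = 5, M = 6
μ = -3/6 = -1/2,  σ² = 5/6 − (-1/2)² = 7/12
Independent increments: Var[X_9] = 9·σ² = 9·(7/12) = 21/4

21/4


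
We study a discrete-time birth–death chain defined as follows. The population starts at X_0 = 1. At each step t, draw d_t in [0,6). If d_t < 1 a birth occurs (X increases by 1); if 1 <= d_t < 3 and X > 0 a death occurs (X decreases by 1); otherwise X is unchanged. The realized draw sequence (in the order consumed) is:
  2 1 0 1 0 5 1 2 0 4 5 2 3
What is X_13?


0

t=0: X=1, d=2 → death, X_1=0
t=1: X=0, d=1 → hold, X_2=0
t=2: X=0, d=0 → birth, X_3=1
t=3: X=1, d=1 → death, X_4=0
t=4: X=0, d=0 → birth, X_5=1
t=5: X=1, d=5 → hold, X_6=1
t=6: X=1, d=1 → death, X_7=0
t=7: X=0, d=2 → hold, X_8=0
t=8: X=0, d=0 → birth, X_9=1
t=9: X=1, d=4 → hold, X_10=1
t=10: X=1, d=5 → hold, X_11=1
t=11: X=1, d=2 → death, X_12=0
t=12: X=0, d=3 → hold, X_13=0


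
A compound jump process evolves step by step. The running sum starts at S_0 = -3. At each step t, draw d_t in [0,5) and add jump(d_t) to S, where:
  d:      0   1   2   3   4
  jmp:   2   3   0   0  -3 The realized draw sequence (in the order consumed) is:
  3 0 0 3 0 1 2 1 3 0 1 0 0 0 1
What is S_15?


t=0: S=-3, d=3, jump=0, S_1=-3
t=1: S=-3, d=0, jump=2, S_2=-1
t=2: S=-1, d=0, jump=2, S_3=1
t=3: S=1, d=3, jump=0, S_4=1
t=4: S=1, d=0, jump=2, S_5=3
t=5: S=3, d=1, jump=3, S_6=6
t=6: S=6, d=2, jump=0, S_7=6
t=7: S=6, d=1, jump=3, S_8=9
t=8: S=9, d=3, jump=0, S_9=9
t=9: S=9, d=0, jump=2, S_10=11
t=10: S=11, d=1, jump=3, S_11=14
t=11: S=14, d=0, jump=2, S_12=16
t=12: S=16, d=0, jump=2, S_13=18
t=13: S=18, d=0, jump=2, S_14=20
t=14: S=20, d=1, jump=3, S_15=23

23


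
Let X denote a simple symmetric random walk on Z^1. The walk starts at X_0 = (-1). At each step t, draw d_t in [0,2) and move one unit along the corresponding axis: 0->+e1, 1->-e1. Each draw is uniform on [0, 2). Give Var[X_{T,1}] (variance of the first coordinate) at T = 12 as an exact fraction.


Outcome values over d=0..1: [1, -1]
Σy = 0, Σy² = 2, M = 2
μ = 0/2 = 0,  σ² = 2/2 − (0)² = 1
Independent increments: Var[X_12] = 12·σ² = 12·(1) = 12

12


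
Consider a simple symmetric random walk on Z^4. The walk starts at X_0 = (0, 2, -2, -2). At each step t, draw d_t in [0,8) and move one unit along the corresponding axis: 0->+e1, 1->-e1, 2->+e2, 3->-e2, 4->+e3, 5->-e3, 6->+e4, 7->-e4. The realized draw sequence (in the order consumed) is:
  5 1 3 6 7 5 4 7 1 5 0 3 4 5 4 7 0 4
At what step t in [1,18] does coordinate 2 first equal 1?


3

t=0: X=(0, 2, -2, -2), d=5 → -e3, X_1=(0, 2, -3, -2)
t=1: X=(0, 2, -3, -2), d=1 → -e1, X_2=(-1, 2, -3, -2)
t=2: X=(-1, 2, -3, -2), d=3 → -e2, X_3=(-1, 1, -3, -2)
t=3: X=(-1, 1, -3, -2), d=6 → +e4, X_4=(-1, 1, -3, -1)
t=4: X=(-1, 1, -3, -1), d=7 → -e4, X_5=(-1, 1, -3, -2)
t=5: X=(-1, 1, -3, -2), d=5 → -e3, X_6=(-1, 1, -4, -2)
t=6: X=(-1, 1, -4, -2), d=4 → +e3, X_7=(-1, 1, -3, -2)
t=7: X=(-1, 1, -3, -2), d=7 → -e4, X_8=(-1, 1, -3, -3)
t=8: X=(-1, 1, -3, -3), d=1 → -e1, X_9=(-2, 1, -3, -3)
t=9: X=(-2, 1, -3, -3), d=5 → -e3, X_10=(-2, 1, -4, -3)
t=10: X=(-2, 1, -4, -3), d=0 → +e1, X_11=(-1, 1, -4, -3)
t=11: X=(-1, 1, -4, -3), d=3 → -e2, X_12=(-1, 0, -4, -3)
t=12: X=(-1, 0, -4, -3), d=4 → +e3, X_13=(-1, 0, -3, -3)
t=13: X=(-1, 0, -3, -3), d=5 → -e3, X_14=(-1, 0, -4, -3)
t=14: X=(-1, 0, -4, -3), d=4 → +e3, X_15=(-1, 0, -3, -3)
t=15: X=(-1, 0, -3, -3), d=7 → -e4, X_16=(-1, 0, -3, -4)
t=16: X=(-1, 0, -3, -4), d=0 → +e1, X_17=(0, 0, -3, -4)
t=17: X=(0, 0, -3, -4), d=4 → +e3, X_18=(0, 0, -2, -4)


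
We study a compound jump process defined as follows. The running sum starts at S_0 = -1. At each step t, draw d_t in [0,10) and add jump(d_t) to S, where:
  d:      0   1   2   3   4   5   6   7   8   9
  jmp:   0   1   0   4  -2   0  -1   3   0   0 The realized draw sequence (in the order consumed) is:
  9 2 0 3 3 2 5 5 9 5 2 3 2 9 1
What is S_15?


12

t=0: S=-1, d=9, jump=0, S_1=-1
t=1: S=-1, d=2, jump=0, S_2=-1
t=2: S=-1, d=0, jump=0, S_3=-1
t=3: S=-1, d=3, jump=4, S_4=3
t=4: S=3, d=3, jump=4, S_5=7
t=5: S=7, d=2, jump=0, S_6=7
t=6: S=7, d=5, jump=0, S_7=7
t=7: S=7, d=5, jump=0, S_8=7
t=8: S=7, d=9, jump=0, S_9=7
t=9: S=7, d=5, jump=0, S_10=7
t=10: S=7, d=2, jump=0, S_11=7
t=11: S=7, d=3, jump=4, S_12=11
t=12: S=11, d=2, jump=0, S_13=11
t=13: S=11, d=9, jump=0, S_14=11
t=14: S=11, d=1, jump=1, S_15=12


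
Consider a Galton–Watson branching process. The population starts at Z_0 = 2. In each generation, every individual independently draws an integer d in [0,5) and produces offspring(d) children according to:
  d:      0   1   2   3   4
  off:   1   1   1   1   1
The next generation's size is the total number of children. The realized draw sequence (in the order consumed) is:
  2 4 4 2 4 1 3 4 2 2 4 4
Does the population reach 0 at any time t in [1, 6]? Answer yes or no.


gen 0: Z_0=2, draws=[2, 4], offspring=[1, 1], Z_1=2
gen 1: Z_1=2, draws=[4, 2], offspring=[1, 1], Z_2=2
gen 2: Z_2=2, draws=[4, 1], offspring=[1, 1], Z_3=2
gen 3: Z_3=2, draws=[3, 4], offspring=[1, 1], Z_4=2
gen 4: Z_4=2, draws=[2, 2], offspring=[1, 1], Z_5=2
gen 5: Z_5=2, draws=[4, 4], offspring=[1, 1], Z_6=2

no


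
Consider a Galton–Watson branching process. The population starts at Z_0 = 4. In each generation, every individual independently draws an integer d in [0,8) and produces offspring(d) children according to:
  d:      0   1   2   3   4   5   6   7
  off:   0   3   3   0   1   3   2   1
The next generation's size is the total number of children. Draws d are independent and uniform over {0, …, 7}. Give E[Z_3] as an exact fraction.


2197/128

Outcome values over d=0..7: [0, 3, 3, 0, 1, 3, 2, 1]
Σy = 13, Σy² = 33, M = 8
μ = 13/8 = 13/8,  σ² = 33/8 − (13/8)² = 95/64
E[Z_0] = 4
E[Z_1] = 13/8·E[Z_0] = 13/2
E[Z_2] = 13/8·E[Z_1] = 169/16
E[Z_3] = 13/8·E[Z_2] = 2197/128


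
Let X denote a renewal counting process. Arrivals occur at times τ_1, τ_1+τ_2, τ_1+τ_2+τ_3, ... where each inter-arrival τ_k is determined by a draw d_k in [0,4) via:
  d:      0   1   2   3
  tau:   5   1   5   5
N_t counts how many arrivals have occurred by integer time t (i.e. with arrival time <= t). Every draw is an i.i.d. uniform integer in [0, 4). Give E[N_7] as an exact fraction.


Inter-arrival values over d=0..3: [5, 1, 5, 5]
Each d has probability 1/4, so the pmf of τ is: f(1) = 1/4, f(5) = 3/4
Renewal equation for m(n) = E[N_n]: condition on τ_1 = k (if k <= n, one arrival plus a fresh copy on the remaining n−k steps): m(n) = F(n) + Σ_{k<=n} f(k)·m(n−k), where F(n) = P(τ <= n) and m(0) = 0
m(1) = F(1) = 1/4
m(2) = F(2) + f(1)·m(1) = 1/4 + 1/4·1/4 = 5/16
m(3) = F(3) + f(1)·m(2) = 1/4 + 1/4·5/16 = 21/64
m(4) = F(4) + f(1)·m(3) = 1/4 + 1/4·21/64 = 85/256
m(5) = F(5) + f(1)·m(4) = 1 + 1/4·85/256 = 1109/1024
m(6) = F(6) + f(1)·m(5) + f(5)·m(1) = 1 + 1/4·1109/1024 + 3/4·1/4 = 5973/4096
m(7) = F(7) + f(1)·m(6) + f(5)·m(2) = 1 + 1/4·5973/4096 + 3/4·5/16 = 26197/16384
E[N_7] = m(7) = 26197/16384

26197/16384


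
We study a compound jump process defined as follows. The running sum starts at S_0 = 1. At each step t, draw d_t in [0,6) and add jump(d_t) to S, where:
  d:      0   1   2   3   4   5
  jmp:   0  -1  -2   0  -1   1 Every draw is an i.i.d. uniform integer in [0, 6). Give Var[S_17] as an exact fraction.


187/12

Outcome values over d=0..5: [0, -1, -2, 0, -1, 1]
Σy = -3, Σy² = 7, M = 6
μ = -3/6 = -1/2,  σ² = 7/6 − (-1/2)² = 11/12
Independent increments: Var[S_17] = 17·σ² = 17·(11/12) = 187/12


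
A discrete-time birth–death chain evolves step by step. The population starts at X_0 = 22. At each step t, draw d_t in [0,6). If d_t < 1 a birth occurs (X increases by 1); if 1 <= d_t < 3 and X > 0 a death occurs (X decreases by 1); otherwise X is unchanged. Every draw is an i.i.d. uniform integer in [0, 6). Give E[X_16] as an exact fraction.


58/3

X can drop by at most 1 per step and X_0 = 22 > T = 16, so X_t >= 22 − t >= 6 > 0 for every t <= 16: the floor at 0 (the 'and X > 0' condition) never binds. Hence X_16 = X_0 + Σ_{t<16} Y_t with i.i.d. increments Y_t = y(d_t) ∈ {+1, −1, 0}.
Outcome values over d=0..5: [1, -1, -1, 0, 0, 0]
Σy = -1, Σy² = 3, M = 6
μ = -1/6 = -1/6,  σ² = 3/6 − (-1/6)² = 17/36
E[X_16] = 22 + 16·(-1/6) = 58/3


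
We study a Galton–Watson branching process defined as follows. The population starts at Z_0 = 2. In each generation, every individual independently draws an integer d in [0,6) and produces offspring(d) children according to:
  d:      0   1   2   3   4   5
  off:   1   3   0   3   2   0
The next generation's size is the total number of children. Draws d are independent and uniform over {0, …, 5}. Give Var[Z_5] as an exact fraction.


Outcome values over d=0..5: [1, 3, 0, 3, 2, 0]
Σy = 9, Σy² = 23, M = 6
μ = 9/6 = 3/2,  σ² = 23/6 − (3/2)² = 19/12
V_0 = 0, E_0 = 2
V_1 = 19/12·E_0 + (3/2)²·V_0 = 19/6;  E_1 = 3
V_2 = 19/12·E_1 + (3/2)²·V_1 = 95/8;  E_2 = 9/2
V_3 = 19/12·E_2 + (3/2)²·V_2 = 1083/32;  E_3 = 27/4
V_4 = 19/12·E_3 + (3/2)²·V_3 = 11115/128;  E_4 = 81/8
V_5 = 19/12·E_4 + (3/2)²·V_4 = 108243/512;  E_5 = 243/16

108243/512


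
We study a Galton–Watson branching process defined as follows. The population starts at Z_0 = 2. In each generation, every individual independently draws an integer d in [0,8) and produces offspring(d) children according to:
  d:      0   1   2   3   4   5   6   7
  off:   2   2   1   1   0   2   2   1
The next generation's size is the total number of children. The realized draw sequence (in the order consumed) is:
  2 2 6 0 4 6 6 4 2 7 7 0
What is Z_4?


5

gen 0: Z_0=2, draws=[2, 2], offspring=[1, 1], Z_1=2
gen 1: Z_1=2, draws=[6, 0], offspring=[2, 2], Z_2=4
gen 2: Z_2=4, draws=[4, 6, 6, 4], offspring=[0, 2, 2, 0], Z_3=4
gen 3: Z_3=4, draws=[2, 7, 7, 0], offspring=[1, 1, 1, 2], Z_4=5


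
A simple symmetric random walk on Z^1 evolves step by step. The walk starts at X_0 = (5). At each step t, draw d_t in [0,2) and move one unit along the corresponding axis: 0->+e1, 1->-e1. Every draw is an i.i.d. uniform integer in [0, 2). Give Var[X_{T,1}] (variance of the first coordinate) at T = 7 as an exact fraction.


7

Outcome values over d=0..1: [1, -1]
Σy = 0, Σy² = 2, M = 2
μ = 0/2 = 0,  σ² = 2/2 − (0)² = 1
Independent increments: Var[X_7] = 7·σ² = 7·(1) = 7


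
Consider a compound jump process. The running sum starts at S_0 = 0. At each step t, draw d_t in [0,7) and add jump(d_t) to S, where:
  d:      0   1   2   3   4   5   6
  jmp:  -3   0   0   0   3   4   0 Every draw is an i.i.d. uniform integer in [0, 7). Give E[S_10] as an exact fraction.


40/7

Outcome values over d=0..6: [-3, 0, 0, 0, 3, 4, 0]
Σy = 4, Σy² = 34, M = 7
μ = 4/7 = 4/7,  σ² = 34/7 − (4/7)² = 222/49
E[S_10] = 0 + 10·(4/7) = 40/7


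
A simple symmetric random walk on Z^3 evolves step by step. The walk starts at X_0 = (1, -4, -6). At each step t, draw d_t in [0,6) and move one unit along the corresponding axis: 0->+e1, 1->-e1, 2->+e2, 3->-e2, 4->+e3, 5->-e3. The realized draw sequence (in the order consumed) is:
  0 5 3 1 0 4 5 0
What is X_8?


(3, -5, -7)

t=0: X=(1, -4, -6), d=0 → +e1, X_1=(2, -4, -6)
t=1: X=(2, -4, -6), d=5 → -e3, X_2=(2, -4, -7)
t=2: X=(2, -4, -7), d=3 → -e2, X_3=(2, -5, -7)
t=3: X=(2, -5, -7), d=1 → -e1, X_4=(1, -5, -7)
t=4: X=(1, -5, -7), d=0 → +e1, X_5=(2, -5, -7)
t=5: X=(2, -5, -7), d=4 → +e3, X_6=(2, -5, -6)
t=6: X=(2, -5, -6), d=5 → -e3, X_7=(2, -5, -7)
t=7: X=(2, -5, -7), d=0 → +e1, X_8=(3, -5, -7)


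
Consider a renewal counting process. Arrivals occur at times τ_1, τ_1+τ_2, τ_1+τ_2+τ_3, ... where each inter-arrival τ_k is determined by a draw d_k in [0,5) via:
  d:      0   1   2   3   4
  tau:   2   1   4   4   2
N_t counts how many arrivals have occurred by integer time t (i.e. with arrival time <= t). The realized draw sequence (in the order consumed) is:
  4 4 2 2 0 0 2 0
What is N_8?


draw d_1=4: τ_1=2, arrival time A_1=2
draw d_2=4: τ_2=2, arrival time A_2=4
draw d_3=2: τ_3=4, arrival time A_3=8
draw d_4=2: τ_4=4, arrival time A_4=12
draw d_5=0: τ_5=2, arrival time A_5=14
draw d_6=0: τ_6=2, arrival time A_6=16
draw d_7=2: τ_7=4, arrival time A_7=20
draw d_8=0: τ_8=2, arrival time A_8=22
N_t over t=0..8: 0:0 1:0 2:1 3:1 4:2 5:2 6:2 7:2 8:3

3


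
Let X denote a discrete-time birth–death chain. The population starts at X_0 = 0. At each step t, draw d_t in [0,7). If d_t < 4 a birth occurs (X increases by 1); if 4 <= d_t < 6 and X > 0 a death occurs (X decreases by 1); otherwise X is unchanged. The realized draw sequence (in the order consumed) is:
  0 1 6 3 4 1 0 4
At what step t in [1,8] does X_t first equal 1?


t=0: X=0, d=0 → birth, X_1=1
t=1: X=1, d=1 → birth, X_2=2
t=2: X=2, d=6 → hold, X_3=2
t=3: X=2, d=3 → birth, X_4=3
t=4: X=3, d=4 → death, X_5=2
t=5: X=2, d=1 → birth, X_6=3
t=6: X=3, d=0 → birth, X_7=4
t=7: X=4, d=4 → death, X_8=3

1


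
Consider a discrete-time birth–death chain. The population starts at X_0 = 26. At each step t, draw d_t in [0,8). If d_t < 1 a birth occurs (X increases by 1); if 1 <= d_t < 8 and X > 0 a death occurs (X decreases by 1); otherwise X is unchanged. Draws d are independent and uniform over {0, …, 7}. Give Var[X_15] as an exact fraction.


X can drop by at most 1 per step and X_0 = 26 > T = 15, so X_t >= 26 − t >= 11 > 0 for every t <= 15: the floor at 0 (the 'and X > 0' condition) never binds. Hence X_15 = X_0 + Σ_{t<15} Y_t with i.i.d. increments Y_t = y(d_t) ∈ {+1, −1, 0}.
Outcome values over d=0..7: [1, -1, -1, -1, -1, -1, -1, -1]
Σy = -6, Σy² = 8, M = 8
μ = -6/8 = -3/4,  σ² = 8/8 − (-3/4)² = 7/16
Independent increments: Var[X_15] = 15·σ² = 15·(7/16) = 105/16

105/16


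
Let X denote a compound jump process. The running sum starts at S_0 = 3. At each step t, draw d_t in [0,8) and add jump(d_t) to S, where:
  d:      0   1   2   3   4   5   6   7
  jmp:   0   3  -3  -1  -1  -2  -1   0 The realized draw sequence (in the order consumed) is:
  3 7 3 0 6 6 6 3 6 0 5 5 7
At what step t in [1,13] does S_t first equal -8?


t=0: S=3, d=3, jump=-1, S_1=2
t=1: S=2, d=7, jump=0, S_2=2
t=2: S=2, d=3, jump=-1, S_3=1
t=3: S=1, d=0, jump=0, S_4=1
t=4: S=1, d=6, jump=-1, S_5=0
t=5: S=0, d=6, jump=-1, S_6=-1
t=6: S=-1, d=6, jump=-1, S_7=-2
t=7: S=-2, d=3, jump=-1, S_8=-3
t=8: S=-3, d=6, jump=-1, S_9=-4
t=9: S=-4, d=0, jump=0, S_10=-4
t=10: S=-4, d=5, jump=-2, S_11=-6
t=11: S=-6, d=5, jump=-2, S_12=-8
t=12: S=-8, d=7, jump=0, S_13=-8

12


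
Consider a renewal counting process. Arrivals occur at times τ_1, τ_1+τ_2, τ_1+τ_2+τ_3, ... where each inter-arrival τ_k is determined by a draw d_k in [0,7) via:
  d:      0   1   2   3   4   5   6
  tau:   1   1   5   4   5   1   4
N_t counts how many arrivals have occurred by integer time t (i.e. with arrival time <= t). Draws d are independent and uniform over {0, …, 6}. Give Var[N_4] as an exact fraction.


Inter-arrival values over d=0..6: [1, 1, 5, 4, 5, 1, 4]
Each d has probability 1/7, so the pmf of τ is: f(1) = 3/7, f(4) = 2/7, f(5) = 2/7
Let p_n(j) = P(N_n = j), with p_0 = [1]. Condition on τ_1: p_n(0) = P(τ > n), and for j >= 1, p_n(j) = Σ_{k<=n} f(k)·p_{n−k}(j−1)
p_1 = [4/7, 3/7]  (j = 0..1)
p_2 = [4/7, 12/49, 9/49]  (j = 0..2)
p_3 = [4/7, 12/49, 36/343, 27/343]  (j = 0..3)
p_4 = [2/7, 26/49, 36/343, 108/2401, 81/2401]  (j = 0..4)
E[N_4] = Σ j·p_4(j) = 2426/2401;  E[N_4²] = Σ j²·p_4(j) = 650/343
Var[N_4] = 650/343 − (2426/2401)² = 5039074/5764801

5039074/5764801


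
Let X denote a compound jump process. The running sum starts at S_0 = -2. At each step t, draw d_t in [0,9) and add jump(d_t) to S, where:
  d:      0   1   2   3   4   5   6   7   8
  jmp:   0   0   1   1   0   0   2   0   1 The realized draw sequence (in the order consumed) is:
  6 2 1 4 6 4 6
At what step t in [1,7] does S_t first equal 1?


t=0: S=-2, d=6, jump=2, S_1=0
t=1: S=0, d=2, jump=1, S_2=1
t=2: S=1, d=1, jump=0, S_3=1
t=3: S=1, d=4, jump=0, S_4=1
t=4: S=1, d=6, jump=2, S_5=3
t=5: S=3, d=4, jump=0, S_6=3
t=6: S=3, d=6, jump=2, S_7=5

2


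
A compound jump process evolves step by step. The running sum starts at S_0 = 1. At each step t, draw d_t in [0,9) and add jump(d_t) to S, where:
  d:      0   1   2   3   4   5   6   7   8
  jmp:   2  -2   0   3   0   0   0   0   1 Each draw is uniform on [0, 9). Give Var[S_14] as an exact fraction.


2044/81

Outcome values over d=0..8: [2, -2, 0, 3, 0, 0, 0, 0, 1]
Σy = 4, Σy² = 18, M = 9
μ = 4/9 = 4/9,  σ² = 18/9 − (4/9)² = 146/81
Independent increments: Var[S_14] = 14·σ² = 14·(146/81) = 2044/81


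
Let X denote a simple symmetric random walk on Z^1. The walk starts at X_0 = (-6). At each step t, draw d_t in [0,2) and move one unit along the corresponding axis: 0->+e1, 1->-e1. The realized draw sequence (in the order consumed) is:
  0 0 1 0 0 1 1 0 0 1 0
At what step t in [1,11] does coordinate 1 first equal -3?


t=0: X=(-6), d=0 → +e1, X_1=(-5)
t=1: X=(-5), d=0 → +e1, X_2=(-4)
t=2: X=(-4), d=1 → -e1, X_3=(-5)
t=3: X=(-5), d=0 → +e1, X_4=(-4)
t=4: X=(-4), d=0 → +e1, X_5=(-3)
t=5: X=(-3), d=1 → -e1, X_6=(-4)
t=6: X=(-4), d=1 → -e1, X_7=(-5)
t=7: X=(-5), d=0 → +e1, X_8=(-4)
t=8: X=(-4), d=0 → +e1, X_9=(-3)
t=9: X=(-3), d=1 → -e1, X_10=(-4)
t=10: X=(-4), d=0 → +e1, X_11=(-3)

5


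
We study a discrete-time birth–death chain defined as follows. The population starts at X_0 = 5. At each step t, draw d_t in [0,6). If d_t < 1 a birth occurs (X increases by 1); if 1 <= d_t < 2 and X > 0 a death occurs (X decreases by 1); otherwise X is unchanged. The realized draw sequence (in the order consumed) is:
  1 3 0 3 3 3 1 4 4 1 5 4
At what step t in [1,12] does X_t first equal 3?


t=0: X=5, d=1 → death, X_1=4
t=1: X=4, d=3 → hold, X_2=4
t=2: X=4, d=0 → birth, X_3=5
t=3: X=5, d=3 → hold, X_4=5
t=4: X=5, d=3 → hold, X_5=5
t=5: X=5, d=3 → hold, X_6=5
t=6: X=5, d=1 → death, X_7=4
t=7: X=4, d=4 → hold, X_8=4
t=8: X=4, d=4 → hold, X_9=4
t=9: X=4, d=1 → death, X_10=3
t=10: X=3, d=5 → hold, X_11=3
t=11: X=3, d=4 → hold, X_12=3

10


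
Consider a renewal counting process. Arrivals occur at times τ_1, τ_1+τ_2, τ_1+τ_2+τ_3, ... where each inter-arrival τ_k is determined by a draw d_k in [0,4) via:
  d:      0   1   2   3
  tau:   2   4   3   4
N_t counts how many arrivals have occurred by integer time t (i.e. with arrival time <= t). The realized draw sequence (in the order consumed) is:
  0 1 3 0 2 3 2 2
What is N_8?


2

draw d_1=0: τ_1=2, arrival time A_1=2
draw d_2=1: τ_2=4, arrival time A_2=6
draw d_3=3: τ_3=4, arrival time A_3=10
draw d_4=0: τ_4=2, arrival time A_4=12
draw d_5=2: τ_5=3, arrival time A_5=15
draw d_6=3: τ_6=4, arrival time A_6=19
draw d_7=2: τ_7=3, arrival time A_7=22
draw d_8=2: τ_8=3, arrival time A_8=25
N_t over t=0..8: 0:0 1:0 2:1 3:1 4:1 5:1 6:2 7:2 8:2


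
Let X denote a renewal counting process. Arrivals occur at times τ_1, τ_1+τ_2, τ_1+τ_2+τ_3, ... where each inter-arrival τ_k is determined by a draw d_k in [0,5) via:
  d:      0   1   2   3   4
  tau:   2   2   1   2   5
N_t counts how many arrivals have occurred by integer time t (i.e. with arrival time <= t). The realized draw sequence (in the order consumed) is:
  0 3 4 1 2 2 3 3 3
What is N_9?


draw d_1=0: τ_1=2, arrival time A_1=2
draw d_2=3: τ_2=2, arrival time A_2=4
draw d_3=4: τ_3=5, arrival time A_3=9
draw d_4=1: τ_4=2, arrival time A_4=11
draw d_5=2: τ_5=1, arrival time A_5=12
draw d_6=2: τ_6=1, arrival time A_6=13
draw d_7=3: τ_7=2, arrival time A_7=15
draw d_8=3: τ_8=2, arrival time A_8=17
draw d_9=3: τ_9=2, arrival time A_9=19
N_t over t=0..9: 0:0 1:0 2:1 3:1 4:2 5:2 6:2 7:2 8:2 9:3

3


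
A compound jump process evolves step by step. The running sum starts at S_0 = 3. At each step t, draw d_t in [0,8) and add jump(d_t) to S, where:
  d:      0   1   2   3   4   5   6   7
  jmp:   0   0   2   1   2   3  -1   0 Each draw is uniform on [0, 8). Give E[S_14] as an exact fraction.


61/4

Outcome values over d=0..7: [0, 0, 2, 1, 2, 3, -1, 0]
Σy = 7, Σy² = 19, M = 8
μ = 7/8 = 7/8,  σ² = 19/8 − (7/8)² = 103/64
E[S_14] = 3 + 14·(7/8) = 61/4


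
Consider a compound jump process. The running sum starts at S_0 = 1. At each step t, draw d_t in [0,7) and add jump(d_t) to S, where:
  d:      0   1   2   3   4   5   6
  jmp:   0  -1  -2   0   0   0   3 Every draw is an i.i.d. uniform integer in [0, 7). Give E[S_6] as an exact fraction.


1

Outcome values over d=0..6: [0, -1, -2, 0, 0, 0, 3]
Σy = 0, Σy² = 14, M = 7
μ = 0/7 = 0,  σ² = 14/7 − (0)² = 2
E[S_6] = 1 + 6·(0) = 1


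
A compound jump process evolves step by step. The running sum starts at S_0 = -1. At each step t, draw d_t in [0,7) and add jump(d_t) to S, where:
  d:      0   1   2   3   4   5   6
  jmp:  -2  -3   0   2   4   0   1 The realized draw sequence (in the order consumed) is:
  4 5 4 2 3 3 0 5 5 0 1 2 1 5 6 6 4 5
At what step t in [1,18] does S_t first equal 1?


t=0: S=-1, d=4, jump=4, S_1=3
t=1: S=3, d=5, jump=0, S_2=3
t=2: S=3, d=4, jump=4, S_3=7
t=3: S=7, d=2, jump=0, S_4=7
t=4: S=7, d=3, jump=2, S_5=9
t=5: S=9, d=3, jump=2, S_6=11
t=6: S=11, d=0, jump=-2, S_7=9
t=7: S=9, d=5, jump=0, S_8=9
t=8: S=9, d=5, jump=0, S_9=9
t=9: S=9, d=0, jump=-2, S_10=7
t=10: S=7, d=1, jump=-3, S_11=4
t=11: S=4, d=2, jump=0, S_12=4
t=12: S=4, d=1, jump=-3, S_13=1
t=13: S=1, d=5, jump=0, S_14=1
t=14: S=1, d=6, jump=1, S_15=2
t=15: S=2, d=6, jump=1, S_16=3
t=16: S=3, d=4, jump=4, S_17=7
t=17: S=7, d=5, jump=0, S_18=7

13


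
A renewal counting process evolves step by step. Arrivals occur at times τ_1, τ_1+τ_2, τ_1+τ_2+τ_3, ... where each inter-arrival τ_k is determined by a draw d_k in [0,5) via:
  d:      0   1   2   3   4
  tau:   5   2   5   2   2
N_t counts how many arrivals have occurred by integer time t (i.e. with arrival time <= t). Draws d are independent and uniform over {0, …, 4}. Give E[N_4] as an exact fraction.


24/25

Inter-arrival values over d=0..4: [5, 2, 5, 2, 2]
Each d has probability 1/5, so the pmf of τ is: f(2) = 3/5, f(5) = 2/5
Renewal equation for m(n) = E[N_n]: condition on τ_1 = k (if k <= n, one arrival plus a fresh copy on the remaining n−k steps): m(n) = F(n) + Σ_{k<=n} f(k)·m(n−k), where F(n) = P(τ <= n) and m(0) = 0
m(1) = F(1) = 0
m(2) = F(2) = 3/5
m(3) = F(3) = 3/5
m(4) = F(4) + f(2)·m(2) = 3/5 + 3/5·3/5 = 24/25
E[N_4] = m(4) = 24/25


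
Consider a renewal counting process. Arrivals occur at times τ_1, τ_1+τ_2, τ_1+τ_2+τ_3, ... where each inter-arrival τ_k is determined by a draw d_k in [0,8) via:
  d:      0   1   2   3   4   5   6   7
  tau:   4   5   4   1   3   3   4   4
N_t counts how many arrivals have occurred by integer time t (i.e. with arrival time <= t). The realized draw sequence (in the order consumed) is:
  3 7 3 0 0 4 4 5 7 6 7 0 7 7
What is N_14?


draw d_1=3: τ_1=1, arrival time A_1=1
draw d_2=7: τ_2=4, arrival time A_2=5
draw d_3=3: τ_3=1, arrival time A_3=6
draw d_4=0: τ_4=4, arrival time A_4=10
draw d_5=0: τ_5=4, arrival time A_5=14
draw d_6=4: τ_6=3, arrival time A_6=17
draw d_7=4: τ_7=3, arrival time A_7=20
draw d_8=5: τ_8=3, arrival time A_8=23
draw d_9=7: τ_9=4, arrival time A_9=27
draw d_10=6: τ_10=4, arrival time A_10=31
draw d_11=7: τ_11=4, arrival time A_11=35
draw d_12=0: τ_12=4, arrival time A_12=39
draw d_13=7: τ_13=4, arrival time A_13=43
draw d_14=7: τ_14=4, arrival time A_14=47
N_t over t=0..14: 0:0 1:1 2:1 3:1 4:1 5:2 6:3 7:3 8:3 9:3 10:4 11:4 12:4 13:4 14:5

5


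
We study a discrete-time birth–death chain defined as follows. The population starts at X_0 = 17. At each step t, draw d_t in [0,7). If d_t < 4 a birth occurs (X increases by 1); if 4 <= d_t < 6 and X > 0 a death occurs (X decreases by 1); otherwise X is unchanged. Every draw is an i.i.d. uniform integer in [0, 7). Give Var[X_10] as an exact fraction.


X can drop by at most 1 per step and X_0 = 17 > T = 10, so X_t >= 17 − t >= 7 > 0 for every t <= 10: the floor at 0 (the 'and X > 0' condition) never binds. Hence X_10 = X_0 + Σ_{t<10} Y_t with i.i.d. increments Y_t = y(d_t) ∈ {+1, −1, 0}.
Outcome values over d=0..6: [1, 1, 1, 1, -1, -1, 0]
Σy = 2, Σy² = 6, M = 7
μ = 2/7 = 2/7,  σ² = 6/7 − (2/7)² = 38/49
Independent increments: Var[X_10] = 10·σ² = 10·(38/49) = 380/49

380/49


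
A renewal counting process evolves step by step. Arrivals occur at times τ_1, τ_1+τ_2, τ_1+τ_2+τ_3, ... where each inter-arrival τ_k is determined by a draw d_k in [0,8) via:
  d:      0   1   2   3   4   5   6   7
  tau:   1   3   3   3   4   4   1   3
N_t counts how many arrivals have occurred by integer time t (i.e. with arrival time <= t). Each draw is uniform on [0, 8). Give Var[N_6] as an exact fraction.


Inter-arrival values over d=0..7: [1, 3, 3, 3, 4, 4, 1, 3]
Each d has probability 1/8, so the pmf of τ is: f(1) = 1/4, f(3) = 1/2, f(4) = 1/4
Let p_n(j) = P(N_n = j), with p_0 = [1]. Condition on τ_1: p_n(0) = P(τ > n), and for j >= 1, p_n(j) = Σ_{k<=n} f(k)·p_{n−k}(j−1)
p_1 = [3/4, 1/4]  (j = 0..1)
p_2 = [3/4, 3/16, 1/16]  (j = 0..2)
p_3 = [1/4, 11/16, 3/64, 1/64]  (j = 0..3)
p_4 = [0, 11/16, 19/64, 3/256, 1/256]  (j = 0..4)
p_5 = [0, 9/16, 21/64, 27/256, 3/1024, 1/1024]  (j = 0..5)
p_6 = [0, 5/16, 17/32, 31/256, 35/1024, 3/4096, 1/4096]  (j = 0..6)
E[N_6] = Σ j·p_6(j) = 7701/4096;  E[N_6²] = Σ j²·p_6(j) = 16799/4096
Var[N_6] = 16799/4096 − (7701/4096)² = 9503303/16777216

9503303/16777216


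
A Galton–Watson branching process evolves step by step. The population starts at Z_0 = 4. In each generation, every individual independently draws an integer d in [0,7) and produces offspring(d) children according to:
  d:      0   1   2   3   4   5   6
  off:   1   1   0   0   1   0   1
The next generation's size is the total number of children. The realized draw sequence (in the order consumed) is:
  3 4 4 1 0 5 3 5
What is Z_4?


gen 0: Z_0=4, draws=[3, 4, 4, 1], offspring=[0, 1, 1, 1], Z_1=3
gen 1: Z_1=3, draws=[0, 5, 3], offspring=[1, 0, 0], Z_2=1
gen 2: Z_2=1, draws=[5], offspring=[0], Z_3=0
gen 3: Z_3=0, draws=[], offspring=[], Z_4=0

0
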